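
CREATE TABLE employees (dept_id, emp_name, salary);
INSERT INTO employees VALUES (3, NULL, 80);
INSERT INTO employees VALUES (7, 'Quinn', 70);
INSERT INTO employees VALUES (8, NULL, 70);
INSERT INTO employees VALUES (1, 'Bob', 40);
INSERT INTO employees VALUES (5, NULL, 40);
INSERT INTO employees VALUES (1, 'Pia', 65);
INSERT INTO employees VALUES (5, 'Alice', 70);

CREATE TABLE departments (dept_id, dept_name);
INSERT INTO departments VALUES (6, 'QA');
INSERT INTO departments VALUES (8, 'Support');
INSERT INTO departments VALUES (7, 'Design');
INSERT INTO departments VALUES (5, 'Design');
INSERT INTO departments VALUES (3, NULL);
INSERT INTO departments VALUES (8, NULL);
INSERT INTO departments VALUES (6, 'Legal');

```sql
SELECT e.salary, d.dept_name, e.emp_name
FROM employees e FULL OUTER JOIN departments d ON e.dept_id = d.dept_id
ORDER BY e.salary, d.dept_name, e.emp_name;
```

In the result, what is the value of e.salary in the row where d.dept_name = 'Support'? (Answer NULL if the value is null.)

FULL OUTER JOIN keeps every row from both sides; unmatched rows get NULL for the other side's columns.
Matching on e.dept_id = d.dept_id.
- e (dept_id=3) pairs with 1 row(s) of d.
- e (dept_id=7) pairs with 1 row(s) of d.
- e (dept_id=8) pairs with 2 row(s) of d.
- e (dept_id=1) has no partner → padded with NULL.
- e (dept_id=5) pairs with 1 row(s) of d.
- e (dept_id=1) has no partner → padded with NULL.
- e (dept_id=5) pairs with 1 row(s) of d.
- 2 row(s) from d found no e partner → padded with NULL.

70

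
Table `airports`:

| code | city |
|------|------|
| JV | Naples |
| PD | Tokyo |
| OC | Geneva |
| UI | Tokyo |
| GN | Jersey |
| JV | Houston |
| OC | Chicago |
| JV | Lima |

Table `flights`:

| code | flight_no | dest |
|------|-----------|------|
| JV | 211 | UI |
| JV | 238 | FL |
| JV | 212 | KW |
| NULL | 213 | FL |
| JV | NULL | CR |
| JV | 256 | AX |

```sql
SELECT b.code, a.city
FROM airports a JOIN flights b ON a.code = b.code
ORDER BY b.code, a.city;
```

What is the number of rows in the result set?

INNER JOIN keeps only pairs where the ON condition holds.
Matching on a.code = b.code. A NULL in a compared column never satisfies the condition.
Matched pairs: 15.
Total: 15 rows.

15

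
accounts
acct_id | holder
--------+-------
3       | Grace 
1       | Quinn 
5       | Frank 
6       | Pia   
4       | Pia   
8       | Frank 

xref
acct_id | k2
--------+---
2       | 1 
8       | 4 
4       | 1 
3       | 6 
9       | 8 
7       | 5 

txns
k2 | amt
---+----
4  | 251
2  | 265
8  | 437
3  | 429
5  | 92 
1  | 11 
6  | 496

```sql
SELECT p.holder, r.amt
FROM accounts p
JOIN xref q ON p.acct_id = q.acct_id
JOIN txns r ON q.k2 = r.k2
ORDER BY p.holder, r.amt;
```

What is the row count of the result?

3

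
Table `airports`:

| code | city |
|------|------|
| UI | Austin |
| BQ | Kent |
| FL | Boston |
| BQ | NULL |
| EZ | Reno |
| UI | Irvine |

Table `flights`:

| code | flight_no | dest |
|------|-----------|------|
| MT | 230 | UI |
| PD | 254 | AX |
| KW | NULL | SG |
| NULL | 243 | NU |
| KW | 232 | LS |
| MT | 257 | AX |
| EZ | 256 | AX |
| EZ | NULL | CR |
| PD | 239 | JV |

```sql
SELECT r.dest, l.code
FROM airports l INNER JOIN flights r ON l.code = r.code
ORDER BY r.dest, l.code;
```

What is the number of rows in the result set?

INNER JOIN keeps only pairs where the ON condition holds.
Matching on l.code = r.code. A NULL in a compared column never satisfies the condition.
- l row (code=UI): no match → dropped.
- l row (code=BQ): no match → dropped.
- l row (code=FL): no match → dropped.
- l row (code=BQ): no match → dropped.
- l row (code=EZ): matches 2 r row(s) → 2 output row(s).
- l row (code=UI): no match → dropped.
Total: 2 rows.

2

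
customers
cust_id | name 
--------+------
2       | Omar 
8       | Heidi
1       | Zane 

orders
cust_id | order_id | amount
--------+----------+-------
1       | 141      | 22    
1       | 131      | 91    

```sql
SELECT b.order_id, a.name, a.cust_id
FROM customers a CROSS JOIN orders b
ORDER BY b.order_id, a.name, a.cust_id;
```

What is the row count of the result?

CROSS JOIN pairs every row of `customers` with every row of `orders`: 3 × 2 = 6 rows.

6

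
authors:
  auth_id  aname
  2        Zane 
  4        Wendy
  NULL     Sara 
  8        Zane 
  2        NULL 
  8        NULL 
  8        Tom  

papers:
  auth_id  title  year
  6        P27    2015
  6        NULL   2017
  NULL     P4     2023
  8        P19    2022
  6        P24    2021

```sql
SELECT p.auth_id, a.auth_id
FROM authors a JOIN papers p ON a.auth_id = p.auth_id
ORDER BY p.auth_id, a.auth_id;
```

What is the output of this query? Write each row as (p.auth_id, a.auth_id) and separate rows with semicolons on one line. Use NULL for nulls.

INNER JOIN keeps only pairs where the ON condition holds.
Matching on a.auth_id = p.auth_id. A NULL in a compared column never satisfies the condition.
- a[0] auth_id=2 → no match; dropped.
- a[1] auth_id=4 → no match; dropped.
- a[2] auth_id=NULL → no match; dropped.
- a[3] auth_id=8 → 1 match(es) in p → 1 row(s).
- a[4] auth_id=2 → no match; dropped.
- a[5] auth_id=8 → 1 match(es) in p → 1 row(s).
- a[6] auth_id=8 → 1 match(es) in p → 1 row(s).
After projecting and ordering:
p.auth_id | a.auth_id
8 | 8
8 | 8
8 | 8

(8, 8); (8, 8); (8, 8)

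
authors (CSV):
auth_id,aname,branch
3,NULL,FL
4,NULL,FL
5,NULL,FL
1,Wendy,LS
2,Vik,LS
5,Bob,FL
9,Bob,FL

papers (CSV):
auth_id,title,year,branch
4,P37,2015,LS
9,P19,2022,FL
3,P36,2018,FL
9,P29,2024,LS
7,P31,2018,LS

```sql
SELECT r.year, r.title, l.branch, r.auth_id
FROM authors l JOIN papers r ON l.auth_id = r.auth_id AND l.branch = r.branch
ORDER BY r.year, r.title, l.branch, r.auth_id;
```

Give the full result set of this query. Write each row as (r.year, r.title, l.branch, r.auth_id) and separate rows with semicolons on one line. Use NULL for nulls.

(2018, P36, FL, 3); (2022, P19, FL, 9)

INNER JOIN keeps only pairs where the ON condition holds.
Matching on l.auth_id = r.auth_id AND l.branch = r.branch.
- l (auth_id=3, branch=FL) pairs with 1 row(s) of r.
- l (auth_id=4, branch=FL) has no partner → excluded.
- l (auth_id=5, branch=FL) has no partner → excluded.
- l (auth_id=1, branch=LS) has no partner → excluded.
- l (auth_id=2, branch=LS) has no partner → excluded.
- l (auth_id=5, branch=FL) has no partner → excluded.
- l (auth_id=9, branch=FL) pairs with 1 row(s) of r.
After projecting and ordering:
r.year | r.title | l.branch | r.auth_id
2018 | P36 | FL | 3
2022 | P19 | FL | 9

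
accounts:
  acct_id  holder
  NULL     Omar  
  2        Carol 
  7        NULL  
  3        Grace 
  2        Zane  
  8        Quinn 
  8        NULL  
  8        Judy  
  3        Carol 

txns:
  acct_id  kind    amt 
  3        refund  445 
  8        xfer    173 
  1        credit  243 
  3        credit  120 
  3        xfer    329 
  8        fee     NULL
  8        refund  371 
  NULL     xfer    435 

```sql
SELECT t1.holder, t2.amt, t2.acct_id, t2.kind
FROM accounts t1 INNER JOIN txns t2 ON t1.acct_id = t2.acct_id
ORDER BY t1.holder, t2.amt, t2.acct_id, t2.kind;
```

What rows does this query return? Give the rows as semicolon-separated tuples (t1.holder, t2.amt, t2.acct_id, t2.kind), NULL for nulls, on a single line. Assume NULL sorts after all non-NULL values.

(Carol, 120, 3, credit); (Carol, 329, 3, xfer); (Carol, 445, 3, refund); (Grace, 120, 3, credit); (Grace, 329, 3, xfer); (Grace, 445, 3, refund); (Judy, 173, 8, xfer); (Judy, 371, 8, refund); (Judy, NULL, 8, fee); (Quinn, 173, 8, xfer); (Quinn, 371, 8, refund); (Quinn, NULL, 8, fee); (NULL, 173, 8, xfer); (NULL, 371, 8, refund); (NULL, NULL, 8, fee)

INNER JOIN keeps only pairs where the ON condition holds.
Matching on t1.acct_id = t2.acct_id. A NULL in a compared column never satisfies the condition.
Matched pairs: 15.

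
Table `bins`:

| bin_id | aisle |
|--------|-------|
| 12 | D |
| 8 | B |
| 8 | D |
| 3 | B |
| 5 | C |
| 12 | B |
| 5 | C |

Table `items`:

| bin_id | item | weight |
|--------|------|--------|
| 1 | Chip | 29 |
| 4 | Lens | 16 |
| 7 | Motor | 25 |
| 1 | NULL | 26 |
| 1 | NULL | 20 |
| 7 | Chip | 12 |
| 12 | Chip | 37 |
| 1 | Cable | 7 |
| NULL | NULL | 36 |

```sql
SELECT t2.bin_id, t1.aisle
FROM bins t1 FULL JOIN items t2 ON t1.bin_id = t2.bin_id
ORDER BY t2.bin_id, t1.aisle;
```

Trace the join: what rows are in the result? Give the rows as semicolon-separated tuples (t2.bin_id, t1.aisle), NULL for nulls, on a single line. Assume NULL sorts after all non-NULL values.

(1, NULL); (1, NULL); (1, NULL); (1, NULL); (4, NULL); (7, NULL); (7, NULL); (12, B); (12, D); (NULL, B); (NULL, B); (NULL, C); (NULL, C); (NULL, D); (NULL, NULL)

FULL OUTER JOIN keeps every row from both sides; unmatched rows get NULL for the other side's columns.
Matching on t1.bin_id = t2.bin_id. A NULL in a compared column never satisfies the condition.
- t1[0] bin_id=12 → 1 match(es) in t2 → 1 row(s).
- t1[1] bin_id=8 → no match; kept with NULLs on the t2 side.
- t1[2] bin_id=8 → no match; kept with NULLs on the t2 side.
- t1[3] bin_id=3 → no match; kept with NULLs on the t2 side.
- t1[4] bin_id=5 → no match; kept with NULLs on the t2 side.
- t1[5] bin_id=12 → 1 match(es) in t2 → 1 row(s).
- t1[6] bin_id=5 → no match; kept with NULLs on the t2 side.
- 8 t2 row(s) had no t1 match → kept, t1 columns NULL.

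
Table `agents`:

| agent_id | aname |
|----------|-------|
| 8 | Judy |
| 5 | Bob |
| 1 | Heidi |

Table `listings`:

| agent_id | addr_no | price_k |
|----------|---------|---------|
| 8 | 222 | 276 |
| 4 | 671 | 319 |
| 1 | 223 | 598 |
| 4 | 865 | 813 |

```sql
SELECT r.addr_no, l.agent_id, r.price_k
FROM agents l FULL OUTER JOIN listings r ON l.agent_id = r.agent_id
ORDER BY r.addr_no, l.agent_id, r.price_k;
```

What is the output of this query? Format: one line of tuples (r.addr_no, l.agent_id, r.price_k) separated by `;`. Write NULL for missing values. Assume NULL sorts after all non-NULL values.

(222, 8, 276); (223, 1, 598); (671, NULL, 319); (865, NULL, 813); (NULL, 5, NULL)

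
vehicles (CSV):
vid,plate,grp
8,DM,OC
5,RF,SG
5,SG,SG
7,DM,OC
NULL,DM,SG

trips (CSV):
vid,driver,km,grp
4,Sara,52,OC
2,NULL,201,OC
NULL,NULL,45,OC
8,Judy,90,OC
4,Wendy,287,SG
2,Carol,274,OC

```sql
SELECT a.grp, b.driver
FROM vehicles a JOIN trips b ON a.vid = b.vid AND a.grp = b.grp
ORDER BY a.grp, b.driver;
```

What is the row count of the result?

INNER JOIN keeps only pairs where the ON condition holds.
Matching on a.vid = b.vid AND a.grp = b.grp. A NULL in a compared column never satisfies the condition.
Matched pairs: 1.
Total: 1 rows.

1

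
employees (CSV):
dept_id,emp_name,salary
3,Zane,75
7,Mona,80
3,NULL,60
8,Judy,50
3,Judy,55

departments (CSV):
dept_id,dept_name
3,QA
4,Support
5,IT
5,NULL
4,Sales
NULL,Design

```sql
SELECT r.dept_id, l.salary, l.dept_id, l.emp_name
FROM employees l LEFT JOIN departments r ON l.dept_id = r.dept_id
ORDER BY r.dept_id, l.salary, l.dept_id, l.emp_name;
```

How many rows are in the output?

5

LEFT JOIN keeps every row from `employees`; unmatched rows get NULL for `departments`'s columns.
Matching on l.dept_id = r.dept_id. A NULL in a compared column never satisfies the condition.
Matched pairs: 3; unmatched l rows kept: 2.
Total: 3 matched + 2 padded = 5 rows.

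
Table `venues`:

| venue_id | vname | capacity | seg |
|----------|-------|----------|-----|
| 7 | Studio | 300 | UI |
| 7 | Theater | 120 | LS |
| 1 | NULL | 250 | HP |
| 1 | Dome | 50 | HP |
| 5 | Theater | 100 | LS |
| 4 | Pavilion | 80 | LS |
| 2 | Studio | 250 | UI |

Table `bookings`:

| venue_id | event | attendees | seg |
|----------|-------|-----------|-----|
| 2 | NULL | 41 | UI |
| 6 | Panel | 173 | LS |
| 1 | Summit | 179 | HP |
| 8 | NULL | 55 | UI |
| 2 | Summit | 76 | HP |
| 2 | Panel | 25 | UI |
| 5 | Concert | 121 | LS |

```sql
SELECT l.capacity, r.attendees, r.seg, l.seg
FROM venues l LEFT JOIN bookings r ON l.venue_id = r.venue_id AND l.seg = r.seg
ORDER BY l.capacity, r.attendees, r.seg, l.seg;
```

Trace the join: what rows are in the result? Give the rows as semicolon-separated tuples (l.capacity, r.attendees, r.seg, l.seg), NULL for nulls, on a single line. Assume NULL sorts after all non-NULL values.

(50, 179, HP, HP); (80, NULL, NULL, LS); (100, 121, LS, LS); (120, NULL, NULL, LS); (250, 25, UI, UI); (250, 41, UI, UI); (250, 179, HP, HP); (300, NULL, NULL, UI)

LEFT JOIN keeps every row from `venues`; unmatched rows get NULL for `bookings`'s columns.
Matching on l.venue_id = r.venue_id AND l.seg = r.seg.
Matched pairs: 5; unmatched l rows kept: 3.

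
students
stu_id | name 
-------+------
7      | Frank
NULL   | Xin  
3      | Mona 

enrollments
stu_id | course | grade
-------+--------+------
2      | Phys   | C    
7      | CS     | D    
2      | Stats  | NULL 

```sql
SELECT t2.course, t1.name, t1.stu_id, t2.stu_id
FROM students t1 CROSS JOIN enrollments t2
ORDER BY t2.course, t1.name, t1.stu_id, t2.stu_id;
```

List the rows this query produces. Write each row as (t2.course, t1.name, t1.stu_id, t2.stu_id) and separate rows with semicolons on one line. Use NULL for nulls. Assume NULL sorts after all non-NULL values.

CROSS JOIN pairs every row of `students` with every row of `enrollments`: 3 × 3 = 9 rows.
After projecting and ordering:
t2.course | t1.name | t1.stu_id | t2.stu_id
CS | Frank | 7 | 7
CS | Mona | 3 | 7
CS | Xin | NULL | 7
Phys | Frank | 7 | 2
Phys | Mona | 3 | 2
Phys | Xin | NULL | 2
Stats | Frank | 7 | 2
Stats | Mona | 3 | 2
Stats | Xin | NULL | 2

(CS, Frank, 7, 7); (CS, Mona, 3, 7); (CS, Xin, NULL, 7); (Phys, Frank, 7, 2); (Phys, Mona, 3, 2); (Phys, Xin, NULL, 2); (Stats, Frank, 7, 2); (Stats, Mona, 3, 2); (Stats, Xin, NULL, 2)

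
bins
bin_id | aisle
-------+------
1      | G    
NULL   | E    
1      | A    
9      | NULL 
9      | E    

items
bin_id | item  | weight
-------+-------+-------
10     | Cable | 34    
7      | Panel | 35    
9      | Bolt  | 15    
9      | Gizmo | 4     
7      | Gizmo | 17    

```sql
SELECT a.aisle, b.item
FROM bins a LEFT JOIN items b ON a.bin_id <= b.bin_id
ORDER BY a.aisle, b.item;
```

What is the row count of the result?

17

LEFT JOIN keeps every row from `bins`; unmatched rows get NULL for `items`'s columns.
Matching on a.bin_id <= b.bin_id. A NULL in a compared column never satisfies the condition.
- a (bin_id=1) pairs with 5 row(s) of b.
- a (bin_id=NULL) has no partner → padded with NULL.
- a (bin_id=1) pairs with 5 row(s) of b.
- a (bin_id=9) pairs with 3 row(s) of b.
- a (bin_id=9) pairs with 3 row(s) of b.
Total: 16 matched + 1 padded = 17 rows.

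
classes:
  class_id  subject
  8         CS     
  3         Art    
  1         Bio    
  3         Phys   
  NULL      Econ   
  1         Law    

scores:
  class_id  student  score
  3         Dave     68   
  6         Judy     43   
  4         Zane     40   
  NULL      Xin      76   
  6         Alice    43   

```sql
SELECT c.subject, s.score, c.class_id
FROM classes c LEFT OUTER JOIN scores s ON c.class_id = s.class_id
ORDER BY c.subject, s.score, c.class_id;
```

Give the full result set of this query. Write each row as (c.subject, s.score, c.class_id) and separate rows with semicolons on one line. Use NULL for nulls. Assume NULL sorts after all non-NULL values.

LEFT JOIN keeps every row from `classes`; unmatched rows get NULL for `scores`'s columns.
Matching on c.class_id = s.class_id. A NULL in a compared column never satisfies the condition.
- c[0] class_id=8 → no match; kept with NULLs on the s side.
- c[1] class_id=3 → 1 match(es) in s → 1 row(s).
- c[2] class_id=1 → no match; kept with NULLs on the s side.
- c[3] class_id=3 → 1 match(es) in s → 1 row(s).
- c[4] class_id=NULL → no match; kept with NULLs on the s side.
- c[5] class_id=1 → no match; kept with NULLs on the s side.
After projecting and ordering:
c.subject | s.score | c.class_id
Art | 68 | 3
Bio | NULL | 1
CS | NULL | 8
Econ | NULL | NULL
Law | NULL | 1
Phys | 68 | 3

(Art, 68, 3); (Bio, NULL, 1); (CS, NULL, 8); (Econ, NULL, NULL); (Law, NULL, 1); (Phys, 68, 3)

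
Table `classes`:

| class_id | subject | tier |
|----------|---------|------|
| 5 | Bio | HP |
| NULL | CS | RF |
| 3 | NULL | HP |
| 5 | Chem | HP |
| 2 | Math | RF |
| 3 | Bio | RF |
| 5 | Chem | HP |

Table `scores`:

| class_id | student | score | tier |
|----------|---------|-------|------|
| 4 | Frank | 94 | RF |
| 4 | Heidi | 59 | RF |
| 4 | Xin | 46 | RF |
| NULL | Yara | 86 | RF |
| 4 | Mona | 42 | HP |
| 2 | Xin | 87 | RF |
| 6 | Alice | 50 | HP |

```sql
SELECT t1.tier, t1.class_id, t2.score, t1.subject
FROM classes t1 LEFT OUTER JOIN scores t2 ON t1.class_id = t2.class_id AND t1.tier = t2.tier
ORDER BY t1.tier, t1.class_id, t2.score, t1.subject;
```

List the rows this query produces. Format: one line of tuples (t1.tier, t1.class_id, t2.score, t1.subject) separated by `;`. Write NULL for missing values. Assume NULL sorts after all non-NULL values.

LEFT JOIN keeps every row from `classes`; unmatched rows get NULL for `scores`'s columns.
Matching on t1.class_id = t2.class_id AND t1.tier = t2.tier. A NULL in a compared column never satisfies the condition.
Matched pairs: 1; unmatched t1 rows kept: 6.

(HP, 3, NULL, NULL); (HP, 5, NULL, Bio); (HP, 5, NULL, Chem); (HP, 5, NULL, Chem); (RF, 2, 87, Math); (RF, 3, NULL, Bio); (RF, NULL, NULL, CS)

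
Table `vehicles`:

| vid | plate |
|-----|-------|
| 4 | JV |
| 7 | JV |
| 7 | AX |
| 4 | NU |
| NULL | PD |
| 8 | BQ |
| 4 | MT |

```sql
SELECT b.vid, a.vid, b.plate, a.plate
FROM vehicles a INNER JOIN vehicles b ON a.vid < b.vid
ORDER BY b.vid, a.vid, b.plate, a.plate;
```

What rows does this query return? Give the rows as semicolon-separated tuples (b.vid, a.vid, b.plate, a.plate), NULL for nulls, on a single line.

INNER JOIN keeps only pairs where the ON condition holds.
Matching on a.vid < b.vid. A NULL in a compared column never satisfies the condition.
- vid=4: 3 matching b row(s), so 3 row(s) emitted.
- vid=7: 1 matching b row(s), so 1 row(s) emitted.
- vid=7: 1 matching b row(s), so 1 row(s) emitted.
- vid=4: 3 matching b row(s), so 3 row(s) emitted.
- vid=NULL: no matching b row, dropped.
- vid=8: no matching b row, dropped.
- vid=4: 3 matching b row(s), so 3 row(s) emitted.

(7, 4, AX, JV); (7, 4, AX, MT); (7, 4, AX, NU); (7, 4, JV, JV); (7, 4, JV, MT); (7, 4, JV, NU); (8, 4, BQ, JV); (8, 4, BQ, MT); (8, 4, BQ, NU); (8, 7, BQ, AX); (8, 7, BQ, JV)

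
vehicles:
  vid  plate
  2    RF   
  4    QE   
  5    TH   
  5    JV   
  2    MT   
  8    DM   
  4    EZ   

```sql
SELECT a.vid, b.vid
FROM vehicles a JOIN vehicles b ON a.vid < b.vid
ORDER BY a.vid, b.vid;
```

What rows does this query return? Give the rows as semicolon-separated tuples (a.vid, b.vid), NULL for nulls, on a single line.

(2, 4); (2, 4); (2, 4); (2, 4); (2, 5); (2, 5); (2, 5); (2, 5); (2, 8); (2, 8); (4, 5); (4, 5); (4, 5); (4, 5); (4, 8); (4, 8); (5, 8); (5, 8)

INNER JOIN keeps only pairs where the ON condition holds.
Matching on a.vid < b.vid.
- a (vid=2) pairs with 5 row(s) of b.
- a (vid=4) pairs with 3 row(s) of b.
- a (vid=5) pairs with 1 row(s) of b.
- a (vid=5) pairs with 1 row(s) of b.
- a (vid=2) pairs with 5 row(s) of b.
- a (vid=8) has no partner → excluded.
- a (vid=4) pairs with 3 row(s) of b.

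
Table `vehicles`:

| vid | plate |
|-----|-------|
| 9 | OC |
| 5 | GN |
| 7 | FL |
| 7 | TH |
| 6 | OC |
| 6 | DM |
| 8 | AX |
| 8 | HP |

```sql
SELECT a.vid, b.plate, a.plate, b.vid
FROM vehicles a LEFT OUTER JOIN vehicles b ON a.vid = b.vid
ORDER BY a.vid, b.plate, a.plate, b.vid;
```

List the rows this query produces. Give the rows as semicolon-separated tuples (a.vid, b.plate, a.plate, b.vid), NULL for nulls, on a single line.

(5, GN, GN, 5); (6, DM, DM, 6); (6, DM, OC, 6); (6, OC, DM, 6); (6, OC, OC, 6); (7, FL, FL, 7); (7, FL, TH, 7); (7, TH, FL, 7); (7, TH, TH, 7); (8, AX, AX, 8); (8, AX, HP, 8); (8, HP, AX, 8); (8, HP, HP, 8); (9, OC, OC, 9)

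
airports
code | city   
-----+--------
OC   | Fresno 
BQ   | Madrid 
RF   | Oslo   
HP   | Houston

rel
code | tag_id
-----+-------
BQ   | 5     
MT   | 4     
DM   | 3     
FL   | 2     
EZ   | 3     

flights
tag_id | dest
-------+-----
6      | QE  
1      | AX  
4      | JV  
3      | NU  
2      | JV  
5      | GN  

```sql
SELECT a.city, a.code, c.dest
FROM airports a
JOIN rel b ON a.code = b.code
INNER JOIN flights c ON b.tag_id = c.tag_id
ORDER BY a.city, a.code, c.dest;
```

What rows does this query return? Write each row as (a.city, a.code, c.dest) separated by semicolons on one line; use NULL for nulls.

Evaluate left to right. First `airports a INNER JOIN rel b` on code: 1 row(s).
Then INNER JOIN `flights c` on tag_id: keep only rows whose b.tag_id appears in c.

(Madrid, BQ, GN)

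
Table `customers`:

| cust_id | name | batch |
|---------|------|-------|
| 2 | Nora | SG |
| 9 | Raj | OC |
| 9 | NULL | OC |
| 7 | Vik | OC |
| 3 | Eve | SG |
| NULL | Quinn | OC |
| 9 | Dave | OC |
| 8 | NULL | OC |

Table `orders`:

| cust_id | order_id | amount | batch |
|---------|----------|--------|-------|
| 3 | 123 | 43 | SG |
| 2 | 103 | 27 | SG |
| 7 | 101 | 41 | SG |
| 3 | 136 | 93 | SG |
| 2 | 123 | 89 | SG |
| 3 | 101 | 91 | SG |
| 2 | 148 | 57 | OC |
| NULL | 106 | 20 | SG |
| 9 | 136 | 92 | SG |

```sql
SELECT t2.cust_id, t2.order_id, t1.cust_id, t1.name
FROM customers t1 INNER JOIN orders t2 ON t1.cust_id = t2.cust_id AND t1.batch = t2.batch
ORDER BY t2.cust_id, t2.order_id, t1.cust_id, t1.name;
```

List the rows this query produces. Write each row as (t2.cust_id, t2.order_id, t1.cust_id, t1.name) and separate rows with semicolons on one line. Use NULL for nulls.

(2, 103, 2, Nora); (2, 123, 2, Nora); (3, 101, 3, Eve); (3, 123, 3, Eve); (3, 136, 3, Eve)

INNER JOIN keeps only pairs where the ON condition holds.
Matching on t1.cust_id = t2.cust_id AND t1.batch = t2.batch. A NULL in a compared column never satisfies the condition.
Matched pairs: 5.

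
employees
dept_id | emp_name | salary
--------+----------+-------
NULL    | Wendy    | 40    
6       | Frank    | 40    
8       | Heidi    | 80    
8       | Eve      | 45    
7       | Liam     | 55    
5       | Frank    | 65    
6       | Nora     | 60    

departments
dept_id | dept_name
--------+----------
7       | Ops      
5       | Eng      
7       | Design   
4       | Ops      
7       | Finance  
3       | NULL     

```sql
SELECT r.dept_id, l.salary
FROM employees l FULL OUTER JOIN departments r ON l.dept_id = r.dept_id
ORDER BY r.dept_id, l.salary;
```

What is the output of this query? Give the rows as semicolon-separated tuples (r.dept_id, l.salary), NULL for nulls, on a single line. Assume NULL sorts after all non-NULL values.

FULL OUTER JOIN keeps every row from both sides; unmatched rows get NULL for the other side's columns.
Matching on l.dept_id = r.dept_id. A NULL in a compared column never satisfies the condition.
Matched pairs: 4; unmatched l rows kept: 5; unmatched r rows kept: 2.

(3, NULL); (4, NULL); (5, 65); (7, 55); (7, 55); (7, 55); (NULL, 40); (NULL, 40); (NULL, 45); (NULL, 60); (NULL, 80)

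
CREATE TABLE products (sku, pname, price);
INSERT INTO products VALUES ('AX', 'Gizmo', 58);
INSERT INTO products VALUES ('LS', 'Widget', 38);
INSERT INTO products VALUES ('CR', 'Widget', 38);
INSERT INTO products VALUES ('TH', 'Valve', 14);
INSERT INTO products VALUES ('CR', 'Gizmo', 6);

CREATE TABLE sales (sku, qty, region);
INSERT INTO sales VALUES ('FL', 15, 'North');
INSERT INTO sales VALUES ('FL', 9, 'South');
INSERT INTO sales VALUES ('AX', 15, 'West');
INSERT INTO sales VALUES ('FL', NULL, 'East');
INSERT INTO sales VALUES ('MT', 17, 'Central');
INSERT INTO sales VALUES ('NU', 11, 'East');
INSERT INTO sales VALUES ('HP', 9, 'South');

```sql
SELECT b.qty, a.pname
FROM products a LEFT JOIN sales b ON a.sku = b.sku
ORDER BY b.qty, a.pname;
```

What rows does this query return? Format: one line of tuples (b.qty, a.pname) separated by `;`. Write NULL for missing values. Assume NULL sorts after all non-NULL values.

LEFT JOIN keeps every row from `products`; unmatched rows get NULL for `sales`'s columns.
Matching on a.sku = b.sku.
- a[0] sku=AX → 1 match(es) in b → 1 row(s).
- a[1] sku=LS → no match; kept with NULLs on the b side.
- a[2] sku=CR → no match; kept with NULLs on the b side.
- a[3] sku=TH → no match; kept with NULLs on the b side.
- a[4] sku=CR → no match; kept with NULLs on the b side.
After projecting and ordering:
b.qty | a.pname
15 | Gizmo
NULL | Gizmo
NULL | Valve
NULL | Widget
NULL | Widget

(15, Gizmo); (NULL, Gizmo); (NULL, Valve); (NULL, Widget); (NULL, Widget)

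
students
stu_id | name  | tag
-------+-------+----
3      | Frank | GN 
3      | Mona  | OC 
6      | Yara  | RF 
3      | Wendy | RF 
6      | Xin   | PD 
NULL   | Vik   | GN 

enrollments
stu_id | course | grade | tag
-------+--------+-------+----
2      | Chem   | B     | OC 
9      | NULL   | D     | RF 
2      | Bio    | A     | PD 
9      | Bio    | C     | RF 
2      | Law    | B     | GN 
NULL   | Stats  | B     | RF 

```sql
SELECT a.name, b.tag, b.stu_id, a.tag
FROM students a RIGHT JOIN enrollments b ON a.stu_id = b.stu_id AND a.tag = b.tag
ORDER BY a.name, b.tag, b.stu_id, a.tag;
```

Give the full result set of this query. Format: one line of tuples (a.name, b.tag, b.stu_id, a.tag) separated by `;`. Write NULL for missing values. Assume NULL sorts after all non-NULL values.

RIGHT JOIN keeps every row from `enrollments`; unmatched rows get NULL for `students`'s columns.
Matching on a.stu_id = b.stu_id AND a.tag = b.tag. A NULL in a compared column never satisfies the condition.
Matched pairs: 0; unmatched b rows kept: 6.

(NULL, GN, 2, NULL); (NULL, OC, 2, NULL); (NULL, PD, 2, NULL); (NULL, RF, 9, NULL); (NULL, RF, 9, NULL); (NULL, RF, NULL, NULL)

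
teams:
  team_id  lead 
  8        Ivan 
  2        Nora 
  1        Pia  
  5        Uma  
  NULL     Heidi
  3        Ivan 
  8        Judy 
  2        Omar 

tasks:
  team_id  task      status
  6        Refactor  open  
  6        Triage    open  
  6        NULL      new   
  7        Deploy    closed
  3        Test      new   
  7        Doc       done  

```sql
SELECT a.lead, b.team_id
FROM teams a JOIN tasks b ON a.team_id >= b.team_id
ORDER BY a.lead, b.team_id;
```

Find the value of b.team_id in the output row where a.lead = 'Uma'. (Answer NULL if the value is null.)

3

INNER JOIN keeps only pairs where the ON condition holds.
Matching on a.team_id >= b.team_id. A NULL in a compared column never satisfies the condition.
Matched pairs: 14.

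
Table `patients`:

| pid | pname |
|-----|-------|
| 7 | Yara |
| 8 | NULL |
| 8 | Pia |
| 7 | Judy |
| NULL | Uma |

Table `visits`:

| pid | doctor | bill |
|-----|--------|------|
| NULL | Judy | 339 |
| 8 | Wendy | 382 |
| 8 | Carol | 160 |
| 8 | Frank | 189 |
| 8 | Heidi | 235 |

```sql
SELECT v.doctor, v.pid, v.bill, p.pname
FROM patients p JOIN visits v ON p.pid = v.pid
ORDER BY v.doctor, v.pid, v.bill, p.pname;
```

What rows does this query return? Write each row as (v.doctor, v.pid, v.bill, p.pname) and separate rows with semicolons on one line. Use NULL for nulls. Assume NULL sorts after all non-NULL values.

(Carol, 8, 160, Pia); (Carol, 8, 160, NULL); (Frank, 8, 189, Pia); (Frank, 8, 189, NULL); (Heidi, 8, 235, Pia); (Heidi, 8, 235, NULL); (Wendy, 8, 382, Pia); (Wendy, 8, 382, NULL)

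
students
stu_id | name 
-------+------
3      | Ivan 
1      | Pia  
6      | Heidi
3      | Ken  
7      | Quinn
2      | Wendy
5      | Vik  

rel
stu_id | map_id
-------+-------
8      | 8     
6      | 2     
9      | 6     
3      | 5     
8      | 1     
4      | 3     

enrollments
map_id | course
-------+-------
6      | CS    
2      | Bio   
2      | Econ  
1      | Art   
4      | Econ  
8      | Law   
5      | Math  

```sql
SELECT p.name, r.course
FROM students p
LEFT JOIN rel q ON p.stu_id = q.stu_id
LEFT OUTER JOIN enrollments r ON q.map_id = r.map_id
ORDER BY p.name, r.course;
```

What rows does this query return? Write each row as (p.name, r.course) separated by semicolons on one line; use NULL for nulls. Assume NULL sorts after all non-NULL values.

(Heidi, Bio); (Heidi, Econ); (Ivan, Math); (Ken, Math); (Pia, NULL); (Quinn, NULL); (Vik, NULL); (Wendy, NULL)

Joins associate left-to-right: students LEFT JOIN rel on stu_id gives 7 intermediate row(s).
Then LEFT JOIN `enrollments r` on map_id: each of those 7 rows is kept; rows whose q.map_id has no match in r get NULL for r's columns.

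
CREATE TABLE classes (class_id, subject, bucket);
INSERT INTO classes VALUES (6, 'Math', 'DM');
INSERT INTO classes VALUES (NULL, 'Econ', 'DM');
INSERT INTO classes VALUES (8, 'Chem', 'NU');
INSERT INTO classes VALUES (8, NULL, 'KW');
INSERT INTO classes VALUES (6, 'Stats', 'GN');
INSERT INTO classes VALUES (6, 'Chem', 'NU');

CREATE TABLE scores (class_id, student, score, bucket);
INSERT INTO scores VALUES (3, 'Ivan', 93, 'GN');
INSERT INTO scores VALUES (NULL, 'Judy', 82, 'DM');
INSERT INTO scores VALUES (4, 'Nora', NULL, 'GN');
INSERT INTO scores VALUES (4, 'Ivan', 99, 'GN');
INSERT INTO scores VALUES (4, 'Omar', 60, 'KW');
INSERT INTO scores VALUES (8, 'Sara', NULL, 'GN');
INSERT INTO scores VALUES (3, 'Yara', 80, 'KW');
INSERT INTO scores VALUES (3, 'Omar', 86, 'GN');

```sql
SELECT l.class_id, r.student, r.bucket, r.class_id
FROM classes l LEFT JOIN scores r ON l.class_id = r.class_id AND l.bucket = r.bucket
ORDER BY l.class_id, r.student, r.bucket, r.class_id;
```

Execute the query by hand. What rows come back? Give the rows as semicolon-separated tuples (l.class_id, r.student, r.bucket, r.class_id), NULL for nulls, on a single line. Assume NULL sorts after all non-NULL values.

(6, NULL, NULL, NULL); (6, NULL, NULL, NULL); (6, NULL, NULL, NULL); (8, NULL, NULL, NULL); (8, NULL, NULL, NULL); (NULL, NULL, NULL, NULL)

LEFT JOIN keeps every row from `classes`; unmatched rows get NULL for `scores`'s columns.
Matching on l.class_id = r.class_id AND l.bucket = r.bucket. A NULL in a compared column never satisfies the condition.
- l row (class_id=6, bucket=DM): no match → kept, r columns NULL.
- l row (class_id=NULL, bucket=DM): no match → kept, r columns NULL.
- l row (class_id=8, bucket=NU): no match → kept, r columns NULL.
- l row (class_id=8, bucket=KW): no match → kept, r columns NULL.
- l row (class_id=6, bucket=GN): no match → kept, r columns NULL.
- l row (class_id=6, bucket=NU): no match → kept, r columns NULL.
After projecting and ordering:
l.class_id | r.student | r.bucket | r.class_id
6 | NULL | NULL | NULL
6 | NULL | NULL | NULL
6 | NULL | NULL | NULL
8 | NULL | NULL | NULL
8 | NULL | NULL | NULL
NULL | NULL | NULL | NULL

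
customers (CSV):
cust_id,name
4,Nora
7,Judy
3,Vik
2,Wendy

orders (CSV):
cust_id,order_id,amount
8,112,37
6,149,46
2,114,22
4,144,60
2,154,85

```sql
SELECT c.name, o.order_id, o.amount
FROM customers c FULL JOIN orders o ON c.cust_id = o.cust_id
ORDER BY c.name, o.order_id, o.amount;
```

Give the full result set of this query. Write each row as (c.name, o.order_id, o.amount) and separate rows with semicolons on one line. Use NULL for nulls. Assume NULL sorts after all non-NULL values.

(Judy, NULL, NULL); (Nora, 144, 60); (Vik, NULL, NULL); (Wendy, 114, 22); (Wendy, 154, 85); (NULL, 112, 37); (NULL, 149, 46)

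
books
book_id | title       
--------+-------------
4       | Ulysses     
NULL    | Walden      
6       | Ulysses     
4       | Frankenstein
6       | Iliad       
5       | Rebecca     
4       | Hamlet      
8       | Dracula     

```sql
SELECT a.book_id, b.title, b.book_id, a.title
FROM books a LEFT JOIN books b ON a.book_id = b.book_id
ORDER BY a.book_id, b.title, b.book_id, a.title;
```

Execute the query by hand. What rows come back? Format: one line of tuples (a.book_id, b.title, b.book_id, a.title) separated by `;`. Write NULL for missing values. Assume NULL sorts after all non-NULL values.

LEFT JOIN keeps every row from `books a`; unmatched rows get NULL for `books b`'s columns.
Matching on a.book_id = b.book_id. A NULL in a compared column never satisfies the condition.
- a (book_id=4) pairs with 3 row(s) of b.
- a (book_id=NULL) has no partner → padded with NULL.
- a (book_id=6) pairs with 2 row(s) of b.
- a (book_id=4) pairs with 3 row(s) of b.
- a (book_id=6) pairs with 2 row(s) of b.
- a (book_id=5) pairs with 1 row(s) of b.
- a (book_id=4) pairs with 3 row(s) of b.
- a (book_id=8) pairs with 1 row(s) of b.

(4, Frankenstein, 4, Frankenstein); (4, Frankenstein, 4, Hamlet); (4, Frankenstein, 4, Ulysses); (4, Hamlet, 4, Frankenstein); (4, Hamlet, 4, Hamlet); (4, Hamlet, 4, Ulysses); (4, Ulysses, 4, Frankenstein); (4, Ulysses, 4, Hamlet); (4, Ulysses, 4, Ulysses); (5, Rebecca, 5, Rebecca); (6, Iliad, 6, Iliad); (6, Iliad, 6, Ulysses); (6, Ulysses, 6, Iliad); (6, Ulysses, 6, Ulysses); (8, Dracula, 8, Dracula); (NULL, NULL, NULL, Walden)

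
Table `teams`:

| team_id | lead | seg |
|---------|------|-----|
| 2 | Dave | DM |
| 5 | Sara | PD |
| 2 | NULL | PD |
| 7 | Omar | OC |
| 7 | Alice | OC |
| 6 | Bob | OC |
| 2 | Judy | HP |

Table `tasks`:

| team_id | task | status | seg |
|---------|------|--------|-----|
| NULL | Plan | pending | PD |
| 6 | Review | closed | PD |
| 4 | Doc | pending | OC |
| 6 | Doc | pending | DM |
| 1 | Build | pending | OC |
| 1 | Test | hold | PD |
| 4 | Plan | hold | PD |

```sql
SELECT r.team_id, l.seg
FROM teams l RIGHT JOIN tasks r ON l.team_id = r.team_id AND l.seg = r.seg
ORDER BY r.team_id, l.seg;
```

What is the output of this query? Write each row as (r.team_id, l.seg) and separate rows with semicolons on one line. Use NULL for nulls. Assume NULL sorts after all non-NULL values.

RIGHT JOIN keeps every row from `tasks`; unmatched rows get NULL for `teams`'s columns.
Matching on l.team_id = r.team_id AND l.seg = r.seg. A NULL in a compared column never satisfies the condition.
- l row (team_id=2, seg=DM): no match.
- l row (team_id=5, seg=PD): no match.
- l row (team_id=2, seg=PD): no match.
- l row (team_id=7, seg=OC): no match.
- l row (team_id=7, seg=OC): no match.
- l row (team_id=6, seg=OC): no match.
- l row (team_id=2, seg=HP): no match.
- 7 r row(s) had no l match → kept, l columns NULL.
After projecting and ordering:
r.team_id | l.seg
1 | NULL
1 | NULL
4 | NULL
4 | NULL
6 | NULL
6 | NULL
NULL | NULL

(1, NULL); (1, NULL); (4, NULL); (4, NULL); (6, NULL); (6, NULL); (NULL, NULL)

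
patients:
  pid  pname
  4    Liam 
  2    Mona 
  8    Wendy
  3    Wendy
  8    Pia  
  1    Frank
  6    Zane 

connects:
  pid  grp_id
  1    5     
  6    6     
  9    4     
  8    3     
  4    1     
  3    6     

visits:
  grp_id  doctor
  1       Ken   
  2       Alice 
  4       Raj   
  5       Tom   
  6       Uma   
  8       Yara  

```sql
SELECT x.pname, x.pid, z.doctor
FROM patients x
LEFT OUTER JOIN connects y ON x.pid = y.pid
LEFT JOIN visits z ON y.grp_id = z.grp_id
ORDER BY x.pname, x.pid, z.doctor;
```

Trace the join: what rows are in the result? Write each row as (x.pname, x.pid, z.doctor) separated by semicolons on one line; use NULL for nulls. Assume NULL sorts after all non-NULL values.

(Frank, 1, Tom); (Liam, 4, Ken); (Mona, 2, NULL); (Pia, 8, NULL); (Wendy, 3, Uma); (Wendy, 8, NULL); (Zane, 6, Uma)

Step 1 — x LEFT JOIN y on pid → 7 row(s).
Then LEFT JOIN `visits z` on grp_id: each of those 7 rows is kept; rows whose y.grp_id has no match in z get NULL for z's columns.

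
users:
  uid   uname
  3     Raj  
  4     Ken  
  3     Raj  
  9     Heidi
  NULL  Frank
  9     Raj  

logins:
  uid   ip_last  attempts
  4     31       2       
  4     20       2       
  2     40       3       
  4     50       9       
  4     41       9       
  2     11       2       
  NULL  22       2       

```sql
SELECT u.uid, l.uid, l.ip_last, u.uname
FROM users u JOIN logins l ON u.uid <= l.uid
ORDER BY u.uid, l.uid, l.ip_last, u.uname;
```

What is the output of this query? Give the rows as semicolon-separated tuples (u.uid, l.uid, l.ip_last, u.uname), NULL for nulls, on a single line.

INNER JOIN keeps only pairs where the ON condition holds.
Matching on u.uid <= l.uid. A NULL in a compared column never satisfies the condition.
- u[0] uid=3 → 4 match(es) in l → 4 row(s).
- u[1] uid=4 → 4 match(es) in l → 4 row(s).
- u[2] uid=3 → 4 match(es) in l → 4 row(s).
- u[3] uid=9 → no match; dropped.
- u[4] uid=NULL → no match; dropped.
- u[5] uid=9 → no match; dropped.

(3, 4, 20, Raj); (3, 4, 20, Raj); (3, 4, 31, Raj); (3, 4, 31, Raj); (3, 4, 41, Raj); (3, 4, 41, Raj); (3, 4, 50, Raj); (3, 4, 50, Raj); (4, 4, 20, Ken); (4, 4, 31, Ken); (4, 4, 41, Ken); (4, 4, 50, Ken)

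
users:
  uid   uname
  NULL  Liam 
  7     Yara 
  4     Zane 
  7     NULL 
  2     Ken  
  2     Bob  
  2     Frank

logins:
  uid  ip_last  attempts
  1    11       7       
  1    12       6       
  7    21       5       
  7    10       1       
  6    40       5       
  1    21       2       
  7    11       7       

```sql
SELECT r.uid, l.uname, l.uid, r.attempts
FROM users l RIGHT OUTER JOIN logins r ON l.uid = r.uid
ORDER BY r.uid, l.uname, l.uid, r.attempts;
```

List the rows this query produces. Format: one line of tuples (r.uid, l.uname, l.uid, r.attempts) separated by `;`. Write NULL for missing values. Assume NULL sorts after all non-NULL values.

RIGHT JOIN keeps every row from `logins`; unmatched rows get NULL for `users`'s columns.
Matching on l.uid = r.uid. A NULL in a compared column never satisfies the condition.
- l row (uid=NULL): no match.
- l row (uid=7): matches 3 r row(s) → 3 output row(s).
- l row (uid=4): no match.
- l row (uid=7): matches 3 r row(s) → 3 output row(s).
- l row (uid=2): no match.
- l row (uid=2): no match.
- l row (uid=2): no match.
- 4 row(s) from r found no l partner → padded with NULL.
After projecting and ordering:
r.uid | l.uname | l.uid | r.attempts
1 | NULL | NULL | 2
1 | NULL | NULL | 6
1 | NULL | NULL | 7
6 | NULL | NULL | 5
7 | Yara | 7 | 1
7 | Yara | 7 | 5
7 | Yara | 7 | 7
7 | NULL | 7 | 1
7 | NULL | 7 | 5
7 | NULL | 7 | 7

(1, NULL, NULL, 2); (1, NULL, NULL, 6); (1, NULL, NULL, 7); (6, NULL, NULL, 5); (7, Yara, 7, 1); (7, Yara, 7, 5); (7, Yara, 7, 7); (7, NULL, 7, 1); (7, NULL, 7, 5); (7, NULL, 7, 7)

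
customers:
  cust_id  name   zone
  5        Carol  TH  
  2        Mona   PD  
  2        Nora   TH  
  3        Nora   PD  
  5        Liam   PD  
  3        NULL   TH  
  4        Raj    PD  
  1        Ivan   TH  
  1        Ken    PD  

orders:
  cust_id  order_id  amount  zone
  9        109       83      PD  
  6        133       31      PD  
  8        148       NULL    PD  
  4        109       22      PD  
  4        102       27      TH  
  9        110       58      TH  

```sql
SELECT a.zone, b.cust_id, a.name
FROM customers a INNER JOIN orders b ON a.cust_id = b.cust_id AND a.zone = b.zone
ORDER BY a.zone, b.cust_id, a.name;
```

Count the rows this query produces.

1

INNER JOIN keeps only pairs where the ON condition holds.
Matching on a.cust_id = b.cust_id AND a.zone = b.zone.
Matched pairs: 1.
Total: 1 rows.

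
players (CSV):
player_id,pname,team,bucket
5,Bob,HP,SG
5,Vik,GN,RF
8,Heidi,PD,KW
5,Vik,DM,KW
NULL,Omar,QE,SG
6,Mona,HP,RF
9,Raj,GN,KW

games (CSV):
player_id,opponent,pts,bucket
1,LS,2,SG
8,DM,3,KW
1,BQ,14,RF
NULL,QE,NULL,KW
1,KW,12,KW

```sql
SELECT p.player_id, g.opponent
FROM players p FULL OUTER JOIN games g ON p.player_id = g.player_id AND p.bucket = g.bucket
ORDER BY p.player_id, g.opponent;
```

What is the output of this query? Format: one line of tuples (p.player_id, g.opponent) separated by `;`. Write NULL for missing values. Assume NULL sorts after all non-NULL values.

(5, NULL); (5, NULL); (5, NULL); (6, NULL); (8, DM); (9, NULL); (NULL, BQ); (NULL, KW); (NULL, LS); (NULL, QE); (NULL, NULL)

FULL OUTER JOIN keeps every row from both sides; unmatched rows get NULL for the other side's columns.
Matching on p.player_id = g.player_id AND p.bucket = g.bucket. A NULL in a compared column never satisfies the condition.
- p[0] player_id=5, bucket=SG → no match; kept with NULLs on the g side.
- p[1] player_id=5, bucket=RF → no match; kept with NULLs on the g side.
- p[2] player_id=8, bucket=KW → 1 match(es) in g → 1 row(s).
- p[3] player_id=5, bucket=KW → no match; kept with NULLs on the g side.
- p[4] player_id=NULL, bucket=SG → no match; kept with NULLs on the g side.
- p[5] player_id=6, bucket=RF → no match; kept with NULLs on the g side.
- p[6] player_id=9, bucket=KW → no match; kept with NULLs on the g side.
- 4 row(s) from g found no p partner → padded with NULL.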